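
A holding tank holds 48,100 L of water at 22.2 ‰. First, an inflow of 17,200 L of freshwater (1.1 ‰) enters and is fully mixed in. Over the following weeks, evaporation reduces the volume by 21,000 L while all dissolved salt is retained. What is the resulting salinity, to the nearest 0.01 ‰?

After mixing: salt = 48,100×22.2 + 17,200×1.1 = 1,086,740; volume = 65,300 L
After evaporation: salt unchanged = 1,086,740; volume = 65,300 − 21,000 = 44,300 L
S = 1,086,740 / 44,300 = 24.5314 ‰

24.53 ‰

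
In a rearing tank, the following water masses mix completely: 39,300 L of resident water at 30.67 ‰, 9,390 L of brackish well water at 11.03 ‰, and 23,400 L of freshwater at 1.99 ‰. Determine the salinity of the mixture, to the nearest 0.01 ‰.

Total salt / total volume:
salt = 39,300×30.67 + 9,390×11.03 + 23,400×1.99 = 1,205,331 + 103,571.7 + 46,566 = 1,355,468.7
volume = 39,300 + 9,390 + 23,400 = 72,090 L
S = 1,355,468.7 / 72,090 = 18.8025 ‰

18.80 ‰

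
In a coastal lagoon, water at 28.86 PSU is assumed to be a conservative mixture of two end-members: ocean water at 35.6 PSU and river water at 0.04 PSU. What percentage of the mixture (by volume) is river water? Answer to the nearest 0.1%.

Let f be the freshwater fraction. Salt balance per unit volume:
f×0.04 + (1−f)×35.6 = 28.86
f = (35.6 − 28.86) / (35.6 − 0.04) = 6.74/35.56 = 0.1895

19.0%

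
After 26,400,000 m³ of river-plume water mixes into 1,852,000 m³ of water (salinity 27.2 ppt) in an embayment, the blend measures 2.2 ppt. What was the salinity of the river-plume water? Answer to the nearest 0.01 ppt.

Salt balance: 1,852,000×27.2 + 26,400,000×S = 28,252,000×2.2
50,374,400 + 26,400,000·S = 62,154,400
S = (62,154,400 − 50,374,400) / 26,400,000 = 0.4462 ppt

0.45 ppt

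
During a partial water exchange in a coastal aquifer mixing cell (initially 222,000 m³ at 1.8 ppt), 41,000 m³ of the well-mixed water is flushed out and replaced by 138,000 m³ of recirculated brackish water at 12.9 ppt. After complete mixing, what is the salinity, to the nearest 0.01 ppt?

6.60 ppt

Remaining after removal: 181,000 m³ at 1.8 ppt (salt = 325,800)
After addition: salt = 325,800 + 138,000×12.9 = 2,106,000; volume = 319,000 m³
S = 2,106,000 / 319,000 = 6.6019 ppt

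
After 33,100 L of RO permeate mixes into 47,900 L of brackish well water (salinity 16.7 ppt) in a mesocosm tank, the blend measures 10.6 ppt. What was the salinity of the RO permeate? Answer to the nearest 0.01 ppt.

Salt balance: 47,900×16.7 + 33,100×S = 81,000×10.6
799,930 + 33,100·S = 858,600
S = (858,600 − 799,930) / 33,100 = 1.7725 ppt

1.77 ppt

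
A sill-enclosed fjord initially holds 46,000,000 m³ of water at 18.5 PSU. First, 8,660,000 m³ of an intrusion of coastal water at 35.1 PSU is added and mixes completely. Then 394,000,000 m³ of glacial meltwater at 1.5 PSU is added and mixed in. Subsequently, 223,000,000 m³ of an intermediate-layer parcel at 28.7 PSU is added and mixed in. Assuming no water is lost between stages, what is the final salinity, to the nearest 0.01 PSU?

Conserving salt mass:
Initial salt = 46,000,000×18.5 = 851,000,000
After stage 1: salt = 851,000,000 + 8,660,000×35.1 = 1,154,966,000; volume = 54,660,000 m³; S = 21.13 PSU
After stage 2: salt = 1,154,966,000 + 394,000,000×1.5 = 1,745,966,000; volume = 448,660,000 m³; S = 3.892 PSU
After stage 3: salt = 1,745,966,000 + 223,000,000×28.7 = 8,146,066,000; volume = 671,660,000 m³
S = 8,146,066,000 / 671,660,000 = 12.1283 PSU

12.13 PSU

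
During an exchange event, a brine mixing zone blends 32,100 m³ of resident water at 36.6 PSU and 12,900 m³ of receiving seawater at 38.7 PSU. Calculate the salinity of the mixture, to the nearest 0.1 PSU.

37.2 PSU

Total salt / total volume:
salt = 32,100×36.6 + 12,900×38.7 = 1,174,860 + 499,230 = 1,674,090
volume = 32,100 + 12,900 = 45,000 m³
S = 1,674,090 / 45,000 = 37.202 PSU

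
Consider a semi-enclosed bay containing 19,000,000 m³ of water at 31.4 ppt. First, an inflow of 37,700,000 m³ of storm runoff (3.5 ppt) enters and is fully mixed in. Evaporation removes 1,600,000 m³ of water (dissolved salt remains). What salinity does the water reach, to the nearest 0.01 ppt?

13.22 ppt

After mixing: salt = 19,000,000×31.4 + 37,700,000×3.5 = 728,550,000; volume = 56,700,000 m³
After evaporation: salt unchanged = 728,550,000; volume = 56,700,000 − 1,600,000 = 55,100,000 m³
S = 728,550,000 / 55,100,000 = 13.2223 ppt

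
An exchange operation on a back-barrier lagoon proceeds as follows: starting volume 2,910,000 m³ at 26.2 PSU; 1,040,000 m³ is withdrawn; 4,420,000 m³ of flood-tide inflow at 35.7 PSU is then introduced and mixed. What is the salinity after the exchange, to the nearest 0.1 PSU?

Remaining after removal: 1,870,000 m³ at 26.2 PSU (salt = 48,994,000)
After addition: salt = 48,994,000 + 4,420,000×35.7 = 206,788,000; volume = 6,290,000 m³
S = 206,788,000 / 6,290,000 = 32.8757 PSU

32.9 PSU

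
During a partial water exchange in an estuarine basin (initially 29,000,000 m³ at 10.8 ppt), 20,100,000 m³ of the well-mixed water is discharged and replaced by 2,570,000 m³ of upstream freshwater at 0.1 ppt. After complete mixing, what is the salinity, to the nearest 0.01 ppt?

Remaining after removal: 8,900,000 m³ at 10.8 ppt (salt = 96,120,000)
After addition: salt = 96,120,000 + 2,570,000×0.1 = 96,377,000; volume = 11,470,000 m³
S = 96,377,000 / 11,470,000 = 8.4025 ppt

8.40 ppt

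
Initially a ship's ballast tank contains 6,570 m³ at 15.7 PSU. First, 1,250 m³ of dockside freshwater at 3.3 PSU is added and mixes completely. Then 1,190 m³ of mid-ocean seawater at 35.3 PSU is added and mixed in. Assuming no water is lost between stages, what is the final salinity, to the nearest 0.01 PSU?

Conserving salt mass:
Initial salt = 6,570×15.7 = 103,149
After stage 1: salt = 103,149 + 1,250×3.3 = 107,274; volume = 7,820 m³; S = 13.718 PSU
After stage 2: salt = 107,274 + 1,190×35.3 = 149,281; volume = 9,010 m³
S = 149,281 / 9,010 = 16.5684 PSU

16.57 PSU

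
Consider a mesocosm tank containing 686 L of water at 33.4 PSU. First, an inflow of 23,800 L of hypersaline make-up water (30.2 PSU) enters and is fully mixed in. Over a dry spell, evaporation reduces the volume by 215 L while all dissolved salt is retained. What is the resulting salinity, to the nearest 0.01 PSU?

After mixing: salt = 686×33.4 + 23,800×30.2 = 741,672.4; volume = 24,486 L
After evaporation: salt unchanged = 741,672.4; volume = 24,486 − 215 = 24,271 L
S = 741,672.4 / 24,271 = 30.558 PSU

30.56 PSU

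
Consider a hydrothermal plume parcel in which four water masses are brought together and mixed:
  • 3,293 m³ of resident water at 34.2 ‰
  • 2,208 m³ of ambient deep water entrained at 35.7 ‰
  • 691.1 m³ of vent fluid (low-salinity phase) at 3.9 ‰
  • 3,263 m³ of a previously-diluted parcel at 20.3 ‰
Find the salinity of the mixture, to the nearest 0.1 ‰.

Salt balance:
salt = 3,293×34.2 + 2,208×35.7 + 691.1×3.9 + 3,263×20.3 = 112,620.6 + 78,825.6 + 2,695.29 + 66,238.9 = 260,380.39
volume = 3,293 + 2,208 + 691.1 + 3,263 = 9,455.1 m³
S = 260,380.39 / 9,455.1 = 27.539 ‰

27.5 ‰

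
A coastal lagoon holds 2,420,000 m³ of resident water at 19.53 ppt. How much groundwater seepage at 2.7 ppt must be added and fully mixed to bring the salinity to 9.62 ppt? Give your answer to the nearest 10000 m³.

Salt balance: 2,420,000×19.53 + V×2.7 = (2,420,000+V)×9.62
47,262,600 + 2.7V = 23,280,400 + 9.62V
23,982,200 = 6.92V
V = 3,465,635.84 m³

3470000 m³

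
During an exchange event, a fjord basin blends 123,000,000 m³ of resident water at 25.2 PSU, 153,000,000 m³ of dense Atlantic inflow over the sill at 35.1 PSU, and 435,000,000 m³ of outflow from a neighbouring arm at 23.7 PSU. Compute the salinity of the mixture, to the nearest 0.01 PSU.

26.41 PSU

Conserving salt mass:
salt = 123,000,000×25.2 + 153,000,000×35.1 + 435,000,000×23.7 = 3,099,600,000 + 5,370,300,000 + 10,309,500,000 = 18,779,400,000
volume = 123,000,000 + 153,000,000 + 435,000,000 = 711,000,000 m³
S = 18,779,400,000 / 711,000,000 = 26.4127 PSU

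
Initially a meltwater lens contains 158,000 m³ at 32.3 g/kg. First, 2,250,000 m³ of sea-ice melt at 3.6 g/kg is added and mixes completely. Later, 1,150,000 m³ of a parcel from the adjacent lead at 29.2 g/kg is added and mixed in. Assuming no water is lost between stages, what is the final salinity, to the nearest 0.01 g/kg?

Conserving salt mass:
Initial salt = 158,000×32.3 = 5,103,400
After stage 1: salt = 5,103,400 + 2,250,000×3.6 = 13,203,400; volume = 2,408,000 m³; S = 5.483 g/kg
After stage 2: salt = 13,203,400 + 1,150,000×29.2 = 46,783,400; volume = 3,558,000 m³
S = 46,783,400 / 3,558,000 = 13.1488 g/kg

13.15 g/kg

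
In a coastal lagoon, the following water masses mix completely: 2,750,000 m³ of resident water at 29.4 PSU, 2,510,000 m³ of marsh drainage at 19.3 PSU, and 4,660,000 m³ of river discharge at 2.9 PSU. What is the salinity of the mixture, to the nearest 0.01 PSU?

14.40 PSU

Conserving salt mass:
salt = 2,750,000×29.4 + 2,510,000×19.3 + 4,660,000×2.9 = 80,850,000 + 48,443,000 + 13,514,000 = 142,807,000
volume = 2,750,000 + 2,510,000 + 4,660,000 = 9,920,000 m³
S = 142,807,000 / 9,920,000 = 14.3959 PSU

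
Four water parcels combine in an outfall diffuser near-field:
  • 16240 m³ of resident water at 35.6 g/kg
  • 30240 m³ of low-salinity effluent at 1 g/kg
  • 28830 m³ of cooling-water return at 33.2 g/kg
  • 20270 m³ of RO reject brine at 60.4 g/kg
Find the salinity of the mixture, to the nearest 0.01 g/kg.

29.19 g/kg

By conservation of dissolved salt,
salt = 16,240×35.6 + 30,240×1 + 28,830×33.2 + 20,270×60.4 = 578,144 + 30,240 + 957,156 + 1,224,308 = 2,789,848
volume = 16,240 + 30,240 + 28,830 + 20,270 = 95,580 m³
S = 2,789,848 / 95,580 = 29.1886 g/kg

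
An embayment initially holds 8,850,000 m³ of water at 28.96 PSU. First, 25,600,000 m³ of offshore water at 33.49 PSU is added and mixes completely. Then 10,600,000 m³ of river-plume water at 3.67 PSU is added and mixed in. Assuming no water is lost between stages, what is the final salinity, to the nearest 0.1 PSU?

25.6 PSU

Salt balance:
Initial salt = 8,850,000×28.96 = 256,296,000
After stage 1: salt = 256,296,000 + 25,600,000×33.49 = 1,113,640,000; volume = 34,450,000 m³; S = 32.326 PSU
After stage 2: salt = 1,113,640,000 + 10,600,000×3.67 = 1,152,542,000; volume = 45,050,000 m³
S = 1,152,542,000 / 45,050,000 = 25.5836 PSU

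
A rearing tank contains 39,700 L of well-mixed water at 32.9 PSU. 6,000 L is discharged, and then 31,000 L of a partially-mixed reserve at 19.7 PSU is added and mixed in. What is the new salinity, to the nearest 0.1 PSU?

26.6 PSU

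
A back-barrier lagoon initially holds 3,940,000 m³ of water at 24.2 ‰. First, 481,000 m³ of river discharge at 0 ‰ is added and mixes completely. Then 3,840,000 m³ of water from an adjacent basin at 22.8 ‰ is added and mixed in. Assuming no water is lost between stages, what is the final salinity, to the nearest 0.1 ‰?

22.1 ‰

Total salt / total volume:
Initial salt = 3,940,000×24.2 = 95,348,000
After stage 1: salt = 95,348,000 + 481,000×0 = 95,348,000; volume = 4,421,000 m³; S = 21.567 ‰
After stage 2: salt = 95,348,000 + 3,840,000×22.8 = 182,900,000; volume = 8,261,000 m³
S = 182,900,000 / 8,261,000 = 22.1402 ‰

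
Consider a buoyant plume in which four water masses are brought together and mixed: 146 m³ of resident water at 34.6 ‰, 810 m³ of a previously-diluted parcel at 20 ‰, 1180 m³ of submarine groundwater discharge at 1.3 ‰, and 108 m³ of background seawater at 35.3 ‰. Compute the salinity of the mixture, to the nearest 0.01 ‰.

Mass of salt is conserved:
salt = 146×34.6 + 810×20 + 1,180×1.3 + 108×35.3 = 5,051.6 + 16,200 + 1,534 + 3,812.4 = 26,598
volume = 146 + 810 + 1,180 + 108 = 2,244 m³
S = 26,598 / 2,244 = 11.8529 ‰

11.85 ‰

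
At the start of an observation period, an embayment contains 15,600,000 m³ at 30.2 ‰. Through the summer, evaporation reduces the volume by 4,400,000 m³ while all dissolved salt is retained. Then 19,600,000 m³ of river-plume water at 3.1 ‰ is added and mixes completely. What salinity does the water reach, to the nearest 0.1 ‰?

17.3 ‰

After evaporation: salt = 15,600,000×30.2 = 471,120,000; volume = 15,600,000 − 4,400,000 = 11,200,000 m³
After mixing: salt = 471,120,000 + 19,600,000×3.1 = 531,880,000; volume = 11,200,000 + 19,600,000 = 30,800,000 m³
S = 531,880,000 / 30,800,000 = 17.2688 ‰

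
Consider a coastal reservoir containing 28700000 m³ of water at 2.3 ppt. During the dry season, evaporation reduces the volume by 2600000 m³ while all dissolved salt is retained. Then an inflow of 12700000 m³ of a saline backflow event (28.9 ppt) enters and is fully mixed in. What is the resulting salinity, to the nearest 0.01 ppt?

11.16 ppt

After evaporation: salt = 28,700,000×2.3 = 66,010,000; volume = 28,700,000 − 2,600,000 = 26,100,000 m³
After mixing: salt = 66,010,000 + 12,700,000×28.9 = 433,040,000; volume = 26,100,000 + 12,700,000 = 38,800,000 m³
S = 433,040,000 / 38,800,000 = 11.1608 ppt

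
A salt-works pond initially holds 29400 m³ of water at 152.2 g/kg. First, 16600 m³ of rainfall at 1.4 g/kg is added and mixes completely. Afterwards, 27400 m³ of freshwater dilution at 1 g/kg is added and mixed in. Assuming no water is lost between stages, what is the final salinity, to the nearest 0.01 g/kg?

61.65 g/kg

Weighted by volume,
Initial salt = 29,400×152.2 = 4,474,680
After stage 1: salt = 4,474,680 + 16,600×1.4 = 4,497,920; volume = 46,000 m³; S = 97.781 g/kg
After stage 2: salt = 4,497,920 + 27,400×1 = 4,525,320; volume = 73,400 m³
S = 4,525,320 / 73,400 = 61.6529 g/kg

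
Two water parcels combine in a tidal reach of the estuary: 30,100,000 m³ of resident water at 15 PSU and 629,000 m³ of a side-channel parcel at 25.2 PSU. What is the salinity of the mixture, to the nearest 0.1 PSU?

Salt balance:
salt = 30,100,000×15 + 629,000×25.2 = 451,500,000 + 15,850,800 = 467,350,800
volume = 30,100,000 + 629,000 = 30,729,000 m³
S = 467,350,800 / 30,729,000 = 15.209 PSU

15.2 PSU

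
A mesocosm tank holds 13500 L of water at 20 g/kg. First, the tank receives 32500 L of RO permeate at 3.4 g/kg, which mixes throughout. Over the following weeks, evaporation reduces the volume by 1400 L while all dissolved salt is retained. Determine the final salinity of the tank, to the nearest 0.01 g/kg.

8.53 g/kg

After mixing: salt = 13,500×20 + 32,500×3.4 = 380,500; volume = 46,000 L
After evaporation: salt unchanged = 380,500; volume = 46,000 − 1,400 = 44,600 L
S = 380,500 / 44,600 = 8.5314 g/kg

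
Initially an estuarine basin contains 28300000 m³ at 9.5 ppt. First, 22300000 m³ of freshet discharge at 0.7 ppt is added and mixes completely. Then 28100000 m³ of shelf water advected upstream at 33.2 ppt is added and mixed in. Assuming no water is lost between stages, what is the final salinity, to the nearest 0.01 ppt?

Total salt / total volume:
Initial salt = 28,300,000×9.5 = 268,850,000
After stage 1: salt = 268,850,000 + 22,300,000×0.7 = 284,460,000; volume = 50,600,000 m³; S = 5.622 ppt
After stage 2: salt = 284,460,000 + 28,100,000×33.2 = 1,217,380,000; volume = 78,700,000 m³
S = 1,217,380,000 / 78,700,000 = 15.4686 ppt

15.47 ppt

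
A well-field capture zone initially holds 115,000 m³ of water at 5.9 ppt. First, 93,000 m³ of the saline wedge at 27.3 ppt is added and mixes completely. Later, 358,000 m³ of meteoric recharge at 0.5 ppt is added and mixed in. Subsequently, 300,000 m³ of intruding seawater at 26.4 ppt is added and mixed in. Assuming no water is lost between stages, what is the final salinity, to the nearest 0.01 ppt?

13.07 ppt

Total salt / total volume:
Initial salt = 115,000×5.9 = 678,500
After stage 1: salt = 678,500 + 93,000×27.3 = 3,217,400; volume = 208,000 m³; S = 15.468 ppt
After stage 2: salt = 3,217,400 + 358,000×0.5 = 3,396,400; volume = 566,000 m³; S = 6.001 ppt
After stage 3: salt = 3,396,400 + 300,000×26.4 = 11,316,400; volume = 866,000 m³
S = 11,316,400 / 866,000 = 13.0674 ppt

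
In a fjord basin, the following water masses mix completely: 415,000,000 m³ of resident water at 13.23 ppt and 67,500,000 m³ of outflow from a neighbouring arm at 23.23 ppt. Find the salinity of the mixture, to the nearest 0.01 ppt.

14.63 ppt

Weighted by volume,
salt = 415,000,000×13.23 + 67,500,000×23.23 = 5,490,450,000 + 1,568,025,000 = 7,058,475,000
volume = 415,000,000 + 67,500,000 = 482,500,000 m³
S = 7,058,475,000 / 482,500,000 = 14.629 ppt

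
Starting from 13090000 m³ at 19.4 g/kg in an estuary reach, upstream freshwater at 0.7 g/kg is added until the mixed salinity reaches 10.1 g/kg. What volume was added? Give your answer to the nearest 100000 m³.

13000000 m³

Salt balance: 13,090,000×19.4 + V×0.7 = (13,090,000+V)×10.1
253,946,000 + 0.7V = 132,209,000 + 10.1V
121,737,000 = 9.4V
V = 12,950,744.68 m³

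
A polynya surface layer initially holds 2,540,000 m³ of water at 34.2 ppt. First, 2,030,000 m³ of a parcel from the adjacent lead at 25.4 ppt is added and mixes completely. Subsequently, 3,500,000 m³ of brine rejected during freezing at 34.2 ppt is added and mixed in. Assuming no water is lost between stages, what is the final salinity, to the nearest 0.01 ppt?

31.99 ppt

Total salt / total volume:
Initial salt = 2,540,000×34.2 = 86,868,000
After stage 1: salt = 86,868,000 + 2,030,000×25.4 = 138,430,000; volume = 4,570,000 m³; S = 30.291 ppt
After stage 2: salt = 138,430,000 + 3,500,000×34.2 = 258,130,000; volume = 8,070,000 m³
S = 258,130,000 / 8,070,000 = 31.9864 ppt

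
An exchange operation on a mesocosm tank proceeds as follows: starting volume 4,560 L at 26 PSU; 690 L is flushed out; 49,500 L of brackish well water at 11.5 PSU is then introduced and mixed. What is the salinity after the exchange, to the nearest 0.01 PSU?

12.55 PSU

Remaining after removal: 3,870 L at 26 PSU (salt = 100,620)
After addition: salt = 100,620 + 49,500×11.5 = 669,870; volume = 53,370 L
S = 669,870 / 53,370 = 12.5514 PSU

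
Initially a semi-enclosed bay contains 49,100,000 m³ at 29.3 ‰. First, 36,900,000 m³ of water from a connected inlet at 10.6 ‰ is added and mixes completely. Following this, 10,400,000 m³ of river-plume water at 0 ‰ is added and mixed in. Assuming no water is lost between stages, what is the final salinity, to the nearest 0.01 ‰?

Salt balance:
Initial salt = 49,100,000×29.3 = 1,438,630,000
After stage 1: salt = 1,438,630,000 + 36,900,000×10.6 = 1,829,770,000; volume = 86,000,000 m³; S = 21.276 ‰
After stage 2: salt = 1,829,770,000 + 10,400,000×0 = 1,829,770,000; volume = 96,400,000 m³
S = 1,829,770,000 / 96,400,000 = 18.981 ‰

18.98 ‰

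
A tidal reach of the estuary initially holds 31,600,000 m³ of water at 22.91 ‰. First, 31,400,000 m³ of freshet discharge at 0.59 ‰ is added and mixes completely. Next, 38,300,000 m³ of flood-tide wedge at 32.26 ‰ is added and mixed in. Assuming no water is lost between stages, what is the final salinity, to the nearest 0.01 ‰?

19.53 ‰

Total salt / total volume:
Initial salt = 31,600,000×22.91 = 723,956,000
After stage 1: salt = 723,956,000 + 31,400,000×0.59 = 742,482,000; volume = 63,000,000 m³; S = 11.785 ‰
After stage 2: salt = 742,482,000 + 38,300,000×32.26 = 1,978,040,000; volume = 101,300,000 m³
S = 1,978,040,000 / 101,300,000 = 19.5266 ‰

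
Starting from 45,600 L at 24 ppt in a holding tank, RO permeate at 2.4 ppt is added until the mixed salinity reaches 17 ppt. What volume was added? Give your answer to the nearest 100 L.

Salt balance: 45,600×24 + V×2.4 = (45,600+V)×17
1,094,400 + 2.4V = 775,200 + 17V
319,200 = 14.6V
V = 21,863.01 L

21900 L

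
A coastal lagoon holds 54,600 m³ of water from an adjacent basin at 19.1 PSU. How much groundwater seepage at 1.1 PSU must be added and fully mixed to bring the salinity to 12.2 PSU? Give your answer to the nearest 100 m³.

33900 m³

Salt balance: 54,600×19.1 + V×1.1 = (54,600+V)×12.2
1,042,860 + 1.1V = 666,120 + 12.2V
376,740 = 11.1V
V = 33,940.54 m³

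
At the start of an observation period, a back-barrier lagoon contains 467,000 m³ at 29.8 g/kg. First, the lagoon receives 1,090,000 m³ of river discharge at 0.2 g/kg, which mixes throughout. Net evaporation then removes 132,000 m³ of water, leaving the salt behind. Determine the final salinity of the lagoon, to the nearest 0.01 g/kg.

9.92 g/kg

After mixing: salt = 467,000×29.8 + 1,090,000×0.2 = 14,134,600; volume = 1,557,000 m³
After evaporation: salt unchanged = 14,134,600; volume = 1,557,000 − 132,000 = 1,425,000 m³
S = 14,134,600 / 1,425,000 = 9.919 g/kg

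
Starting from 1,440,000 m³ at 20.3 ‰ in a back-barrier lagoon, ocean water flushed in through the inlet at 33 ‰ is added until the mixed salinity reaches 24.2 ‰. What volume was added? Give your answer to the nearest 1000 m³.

638000 m³

Salt balance: 1,440,000×20.3 + V×33 = (1,440,000+V)×24.2
29,232,000 + 33V = 34,848,000 + 24.2V
5,616,000 = 8.8V
V = 638,181.82 m³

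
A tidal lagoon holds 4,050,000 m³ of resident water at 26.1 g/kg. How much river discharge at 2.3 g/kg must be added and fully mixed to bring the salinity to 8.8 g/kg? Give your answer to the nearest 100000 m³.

Salt balance: 4,050,000×26.1 + V×2.3 = (4,050,000+V)×8.8
105,705,000 + 2.3V = 35,640,000 + 8.8V
70,065,000 = 6.5V
V = 10,779,230.77 m³

10800000 m³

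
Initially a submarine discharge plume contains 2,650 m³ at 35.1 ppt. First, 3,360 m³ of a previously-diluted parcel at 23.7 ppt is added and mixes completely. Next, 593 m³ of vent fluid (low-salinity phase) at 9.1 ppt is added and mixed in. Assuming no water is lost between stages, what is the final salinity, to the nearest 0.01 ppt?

Weighted by volume,
Initial salt = 2,650×35.1 = 93,015
After stage 1: salt = 93,015 + 3,360×23.7 = 172,647; volume = 6,010 m³; S = 28.727 ppt
After stage 2: salt = 172,647 + 593×9.1 = 178,043.3; volume = 6,603 m³
S = 178,043.3 / 6,603 = 26.964 ppt

26.96 ppt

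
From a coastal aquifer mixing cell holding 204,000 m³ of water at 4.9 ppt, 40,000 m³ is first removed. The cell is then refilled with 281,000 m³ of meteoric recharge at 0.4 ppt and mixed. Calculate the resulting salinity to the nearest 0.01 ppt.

Remaining after removal: 164,000 m³ at 4.9 ppt (salt = 803,600)
After addition: salt = 803,600 + 281,000×0.4 = 916,000; volume = 445,000 m³
S = 916,000 / 445,000 = 2.0584 ppt

2.06 ppt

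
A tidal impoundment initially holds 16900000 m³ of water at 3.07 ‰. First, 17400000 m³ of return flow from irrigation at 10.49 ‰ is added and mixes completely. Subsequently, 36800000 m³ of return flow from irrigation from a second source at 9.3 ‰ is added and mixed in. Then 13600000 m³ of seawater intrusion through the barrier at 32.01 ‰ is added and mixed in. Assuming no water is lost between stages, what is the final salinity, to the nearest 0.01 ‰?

Conserving salt mass:
Initial salt = 16,900,000×3.07 = 51,883,000
After stage 1: salt = 51,883,000 + 17,400,000×10.49 = 234,409,000; volume = 34,300,000 m³; S = 6.834 ‰
After stage 2: salt = 234,409,000 + 36,800,000×9.3 = 576,649,000; volume = 71,100,000 m³; S = 8.11 ‰
After stage 3: salt = 576,649,000 + 13,600,000×32.01 = 1,011,985,000; volume = 84,700,000 m³
S = 1,011,985,000 / 84,700,000 = 11.9479 ‰

11.95 ‰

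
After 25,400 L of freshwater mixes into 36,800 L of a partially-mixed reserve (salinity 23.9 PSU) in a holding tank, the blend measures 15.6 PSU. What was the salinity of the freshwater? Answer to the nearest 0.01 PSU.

3.57 PSU

Salt balance: 36,800×23.9 + 25,400×S = 62,200×15.6
879,520 + 25,400·S = 970,320
S = (970,320 − 879,520) / 25,400 = 3.5748 PSU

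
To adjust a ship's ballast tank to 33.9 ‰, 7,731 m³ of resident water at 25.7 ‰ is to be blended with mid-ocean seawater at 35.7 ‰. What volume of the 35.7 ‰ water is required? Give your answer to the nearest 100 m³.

Salt balance: 7,731×25.7 + V×35.7 = (7,731+V)×33.9
198,686.7 + 35.7V = 262,080.9 + 33.9V
63,394.2 = 1.8V
V = 35,219 m³

35200 m³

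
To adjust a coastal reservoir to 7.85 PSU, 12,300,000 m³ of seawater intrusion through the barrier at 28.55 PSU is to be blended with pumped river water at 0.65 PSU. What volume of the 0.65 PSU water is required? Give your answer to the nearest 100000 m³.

Salt balance: 12,300,000×28.55 + V×0.65 = (12,300,000+V)×7.85
351,165,000 + 0.65V = 96,555,000 + 7.85V
254,610,000 = 7.2V
V = 35,362,500 m³

35400000 m³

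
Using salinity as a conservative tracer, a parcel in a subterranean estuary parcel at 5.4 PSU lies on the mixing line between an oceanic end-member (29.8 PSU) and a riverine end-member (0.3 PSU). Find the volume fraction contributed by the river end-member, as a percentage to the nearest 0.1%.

82.7%

Let f be the freshwater fraction. Salt balance per unit volume:
f×0.3 + (1−f)×29.8 = 5.4
f = (29.8 − 5.4) / (29.8 − 0.3) = 24.4/29.5 = 0.8271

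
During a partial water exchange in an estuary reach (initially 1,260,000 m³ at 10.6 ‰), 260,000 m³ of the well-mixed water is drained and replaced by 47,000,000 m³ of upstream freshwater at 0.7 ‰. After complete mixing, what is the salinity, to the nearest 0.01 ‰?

0.91 ‰

Remaining after removal: 1,000,000 m³ at 10.6 ‰ (salt = 10,600,000)
After addition: salt = 10,600,000 + 47,000,000×0.7 = 43,500,000; volume = 48,000,000 m³
S = 43,500,000 / 48,000,000 = 0.9063 ‰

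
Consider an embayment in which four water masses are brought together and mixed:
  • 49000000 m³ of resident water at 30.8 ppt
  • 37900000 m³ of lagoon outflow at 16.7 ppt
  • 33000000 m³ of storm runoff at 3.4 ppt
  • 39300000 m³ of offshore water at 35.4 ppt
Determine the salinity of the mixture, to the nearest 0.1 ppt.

Salt balance:
salt = 49,000,000×30.8 + 37,900,000×16.7 + 33,000,000×3.4 + 39,300,000×35.4 = 1,509,200,000 + 632,930,000 + 112,200,000 + 1,391,220,000 = 3,645,550,000
volume = 49,000,000 + 37,900,000 + 33,000,000 + 39,300,000 = 159,200,000 m³
S = 3,645,550,000 / 159,200,000 = 22.899 ppt

22.9 ppt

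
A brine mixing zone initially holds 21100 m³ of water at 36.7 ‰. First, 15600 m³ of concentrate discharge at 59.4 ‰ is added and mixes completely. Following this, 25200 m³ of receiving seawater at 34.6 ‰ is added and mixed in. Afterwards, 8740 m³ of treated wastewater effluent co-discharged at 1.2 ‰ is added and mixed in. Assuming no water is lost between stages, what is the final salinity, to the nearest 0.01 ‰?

Salt balance:
Initial salt = 21,100×36.7 = 774,370
After stage 1: salt = 774,370 + 15,600×59.4 = 1,701,010; volume = 36,700 m³; S = 46.349 ‰
After stage 2: salt = 1,701,010 + 25,200×34.6 = 2,572,930; volume = 61,900 m³; S = 41.566 ‰
After stage 3: salt = 2,572,930 + 8,740×1.2 = 2,583,418; volume = 70,640 m³
S = 2,583,418 / 70,640 = 36.5716 ‰

36.57 ‰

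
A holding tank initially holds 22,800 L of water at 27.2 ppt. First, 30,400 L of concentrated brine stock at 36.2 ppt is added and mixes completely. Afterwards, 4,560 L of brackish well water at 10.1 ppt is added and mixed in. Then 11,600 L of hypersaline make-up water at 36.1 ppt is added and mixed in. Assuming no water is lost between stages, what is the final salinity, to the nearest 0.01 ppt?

Weighted by volume,
Initial salt = 22,800×27.2 = 620,160
After stage 1: salt = 620,160 + 30,400×36.2 = 1,720,640; volume = 53,200 L; S = 32.343 ppt
After stage 2: salt = 1,720,640 + 4,560×10.1 = 1,766,696; volume = 57,760 L; S = 30.587 ppt
After stage 3: salt = 1,766,696 + 11,600×36.1 = 2,185,456; volume = 69,360 L
S = 2,185,456 / 69,360 = 31.5089 ppt

31.51 ppt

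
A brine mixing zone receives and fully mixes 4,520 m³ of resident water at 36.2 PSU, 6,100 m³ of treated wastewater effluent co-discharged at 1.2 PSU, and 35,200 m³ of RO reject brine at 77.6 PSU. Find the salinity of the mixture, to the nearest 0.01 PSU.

63.34 PSU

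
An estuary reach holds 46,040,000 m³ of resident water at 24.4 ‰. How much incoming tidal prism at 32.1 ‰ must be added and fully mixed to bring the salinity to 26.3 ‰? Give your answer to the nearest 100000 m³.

Salt balance: 46,040,000×24.4 + V×32.1 = (46,040,000+V)×26.3
1,123,376,000 + 32.1V = 1,210,852,000 + 26.3V
87,476,000 = 5.8V
V = 15,082,068.97 m³

15100000 m³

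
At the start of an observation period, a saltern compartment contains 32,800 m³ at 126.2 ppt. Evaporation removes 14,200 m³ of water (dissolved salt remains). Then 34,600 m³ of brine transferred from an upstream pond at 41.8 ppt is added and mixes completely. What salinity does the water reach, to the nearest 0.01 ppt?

After evaporation: salt = 32,800×126.2 = 4,139,360; volume = 32,800 − 14,200 = 18,600 m³
After mixing: salt = 4,139,360 + 34,600×41.8 = 5,585,640; volume = 18,600 + 34,600 = 53,200 m³
S = 5,585,640 / 53,200 = 104.9932 ppt

104.99 ppt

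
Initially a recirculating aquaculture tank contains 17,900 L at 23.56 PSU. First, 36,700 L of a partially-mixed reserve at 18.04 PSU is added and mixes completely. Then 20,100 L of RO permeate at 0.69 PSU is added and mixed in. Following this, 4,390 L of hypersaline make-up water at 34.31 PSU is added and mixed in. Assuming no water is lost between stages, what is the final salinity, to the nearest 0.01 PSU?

15.78 PSU

By conservation of dissolved salt,
Initial salt = 17,900×23.56 = 421,724
After stage 1: salt = 421,724 + 36,700×18.04 = 1,083,792; volume = 54,600 L; S = 19.85 PSU
After stage 2: salt = 1,083,792 + 20,100×0.69 = 1,097,661; volume = 74,700 L; S = 14.694 PSU
After stage 3: salt = 1,097,661 + 4,390×34.31 = 1,248,281.9; volume = 79,090 L
S = 1,248,281.9 / 79,090 = 15.7831 PSU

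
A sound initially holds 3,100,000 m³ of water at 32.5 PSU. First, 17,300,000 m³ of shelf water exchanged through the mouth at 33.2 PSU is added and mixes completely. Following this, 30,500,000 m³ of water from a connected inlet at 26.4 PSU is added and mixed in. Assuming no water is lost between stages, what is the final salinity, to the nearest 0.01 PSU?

29.08 PSU

By conservation of dissolved salt,
Initial salt = 3,100,000×32.5 = 100,750,000
After stage 1: salt = 100,750,000 + 17,300,000×33.2 = 675,110,000; volume = 20,400,000 m³; S = 33.094 PSU
After stage 2: salt = 675,110,000 + 30,500,000×26.4 = 1,480,310,000; volume = 50,900,000 m³
S = 1,480,310,000 / 50,900,000 = 29.0827 PSU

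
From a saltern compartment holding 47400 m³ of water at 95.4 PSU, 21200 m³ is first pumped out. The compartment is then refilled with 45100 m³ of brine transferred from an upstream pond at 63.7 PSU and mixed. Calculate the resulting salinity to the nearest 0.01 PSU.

75.35 PSU

Remaining after removal: 26,200 m³ at 95.4 PSU (salt = 2,499,480)
After addition: salt = 2,499,480 + 45,100×63.7 = 5,372,350; volume = 71,300 m³
S = 5,372,350 / 71,300 = 75.3485 PSU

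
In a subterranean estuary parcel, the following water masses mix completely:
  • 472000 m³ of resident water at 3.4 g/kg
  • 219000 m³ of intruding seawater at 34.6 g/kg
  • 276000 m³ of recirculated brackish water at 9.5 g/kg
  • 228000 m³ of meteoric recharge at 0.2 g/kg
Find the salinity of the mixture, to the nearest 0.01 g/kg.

Mass of salt is conserved:
salt = 472,000×3.4 + 219,000×34.6 + 276,000×9.5 + 228,000×0.2 = 1,604,800 + 7,577,400 + 2,622,000 + 45,600 = 11,849,800
volume = 472,000 + 219,000 + 276,000 + 228,000 = 1,195,000 m³
S = 11,849,800 / 1,195,000 = 9.9162 g/kg

9.92 g/kg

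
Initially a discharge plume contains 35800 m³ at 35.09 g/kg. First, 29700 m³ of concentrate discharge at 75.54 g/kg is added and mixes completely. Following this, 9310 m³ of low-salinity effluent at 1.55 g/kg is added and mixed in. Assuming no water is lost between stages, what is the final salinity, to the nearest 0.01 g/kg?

By conservation of dissolved salt,
Initial salt = 35,800×35.09 = 1,256,222
After stage 1: salt = 1,256,222 + 29,700×75.54 = 3,499,760; volume = 65,500 m³; S = 53.431 g/kg
After stage 2: salt = 3,499,760 + 9,310×1.55 = 3,514,190.5; volume = 74,810 m³
S = 3,514,190.5 / 74,810 = 46.9749 g/kg

46.97 g/kg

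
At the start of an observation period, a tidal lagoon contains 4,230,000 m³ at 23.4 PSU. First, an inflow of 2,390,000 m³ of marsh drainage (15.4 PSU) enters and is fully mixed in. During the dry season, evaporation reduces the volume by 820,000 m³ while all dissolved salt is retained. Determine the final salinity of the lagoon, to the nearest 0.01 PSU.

23.41 PSU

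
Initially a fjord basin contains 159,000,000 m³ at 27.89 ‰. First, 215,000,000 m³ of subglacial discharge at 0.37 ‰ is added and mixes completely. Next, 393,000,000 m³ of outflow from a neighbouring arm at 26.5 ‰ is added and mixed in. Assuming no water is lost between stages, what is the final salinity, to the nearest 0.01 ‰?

Weighted by volume,
Initial salt = 159,000,000×27.89 = 4,434,510,000
After stage 1: salt = 4,434,510,000 + 215,000,000×0.37 = 4,514,060,000; volume = 374,000,000 m³; S = 12.07 ‰
After stage 2: salt = 4,514,060,000 + 393,000,000×26.5 = 14,928,560,000; volume = 767,000,000 m³
S = 14,928,560,000 / 767,000,000 = 19.4636 ‰

19.46 ‰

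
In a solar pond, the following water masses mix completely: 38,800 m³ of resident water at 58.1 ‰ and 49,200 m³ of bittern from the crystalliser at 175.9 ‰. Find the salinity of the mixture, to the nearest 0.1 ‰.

124.0 ‰

Conserving salt mass:
salt = 38,800×58.1 + 49,200×175.9 = 2,254,280 + 8,654,280 = 10,908,560
volume = 38,800 + 49,200 = 88,000 m³
S = 10,908,560 / 88,000 = 123.961 ‰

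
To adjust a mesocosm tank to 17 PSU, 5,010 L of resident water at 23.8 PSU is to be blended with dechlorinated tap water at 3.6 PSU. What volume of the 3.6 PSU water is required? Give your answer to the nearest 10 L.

2540 L

Salt balance: 5,010×23.8 + V×3.6 = (5,010+V)×17
119,238 + 3.6V = 85,170 + 17V
34,068 = 13.4V
V = 2,542.39 L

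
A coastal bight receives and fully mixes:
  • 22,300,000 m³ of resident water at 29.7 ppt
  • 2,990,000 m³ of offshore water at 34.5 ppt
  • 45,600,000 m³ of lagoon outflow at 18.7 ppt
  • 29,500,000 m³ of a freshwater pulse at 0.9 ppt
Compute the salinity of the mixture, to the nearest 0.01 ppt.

16.38 ppt

Total salt / total volume:
salt = 22,300,000×29.7 + 2,990,000×34.5 + 45,600,000×18.7 + 29,500,000×0.9 = 662,310,000 + 103,155,000 + 852,720,000 + 26,550,000 = 1,644,735,000
volume = 22,300,000 + 2,990,000 + 45,600,000 + 29,500,000 = 100,390,000 m³
S = 1,644,735,000 / 100,390,000 = 16.3835 ppt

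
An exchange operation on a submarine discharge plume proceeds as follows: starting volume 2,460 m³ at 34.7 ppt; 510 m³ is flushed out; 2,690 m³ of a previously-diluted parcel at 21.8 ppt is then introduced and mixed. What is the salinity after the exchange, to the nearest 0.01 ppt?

27.22 ppt

Remaining after removal: 1,950 m³ at 34.7 ppt (salt = 67,665)
After addition: salt = 67,665 + 2,690×21.8 = 126,307; volume = 4,640 m³
S = 126,307 / 4,640 = 27.2213 ppt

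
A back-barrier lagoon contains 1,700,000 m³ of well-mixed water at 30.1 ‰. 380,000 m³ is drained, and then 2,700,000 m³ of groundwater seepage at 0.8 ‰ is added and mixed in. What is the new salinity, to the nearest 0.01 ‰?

Remaining after removal: 1,320,000 m³ at 30.1 ‰ (salt = 39,732,000)
After addition: salt = 39,732,000 + 2,700,000×0.8 = 41,892,000; volume = 4,020,000 m³
S = 41,892,000 / 4,020,000 = 10.4209 ‰

10.42 ‰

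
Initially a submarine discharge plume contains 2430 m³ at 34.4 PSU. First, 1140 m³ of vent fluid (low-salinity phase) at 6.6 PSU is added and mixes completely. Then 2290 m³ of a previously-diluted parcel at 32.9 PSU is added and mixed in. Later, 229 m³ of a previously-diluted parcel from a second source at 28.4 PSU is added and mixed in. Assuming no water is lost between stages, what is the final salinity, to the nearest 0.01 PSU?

28.41 PSU

Total salt / total volume:
Initial salt = 2,430×34.4 = 83,592
After stage 1: salt = 83,592 + 1,140×6.6 = 91,116; volume = 3,570 m³; S = 25.523 PSU
After stage 2: salt = 91,116 + 2,290×32.9 = 166,457; volume = 5,860 m³; S = 28.406 PSU
After stage 3: salt = 166,457 + 229×28.4 = 172,960.6; volume = 6,089 m³
S = 172,960.6 / 6,089 = 28.4054 PSU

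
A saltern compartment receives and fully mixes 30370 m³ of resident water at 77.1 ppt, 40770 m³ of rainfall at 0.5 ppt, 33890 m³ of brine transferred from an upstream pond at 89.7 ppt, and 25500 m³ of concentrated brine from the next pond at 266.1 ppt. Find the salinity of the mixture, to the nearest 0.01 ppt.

Weighted by volume,
salt = 30,370×77.1 + 40,770×0.5 + 33,890×89.7 + 25,500×266.1 = 2,341,527 + 20,385 + 3,039,933 + 6,785,550 = 12,187,395
volume = 30,370 + 40,770 + 33,890 + 25,500 = 130,530 m³
S = 12,187,395 / 130,530 = 93.3685 ppt

93.37 ppt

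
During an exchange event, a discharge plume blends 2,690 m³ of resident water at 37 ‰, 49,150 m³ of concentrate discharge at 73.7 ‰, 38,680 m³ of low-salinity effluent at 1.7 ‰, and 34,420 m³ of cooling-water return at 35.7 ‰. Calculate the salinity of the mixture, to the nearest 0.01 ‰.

By conservation of dissolved salt,
salt = 2,690×37 + 49,150×73.7 + 38,680×1.7 + 34,420×35.7 = 99,530 + 3,622,355 + 65,756 + 1,228,794 = 5,016,435
volume = 2,690 + 49,150 + 38,680 + 34,420 = 124,940 m³
S = 5,016,435 / 124,940 = 40.1508 ‰

40.15 ‰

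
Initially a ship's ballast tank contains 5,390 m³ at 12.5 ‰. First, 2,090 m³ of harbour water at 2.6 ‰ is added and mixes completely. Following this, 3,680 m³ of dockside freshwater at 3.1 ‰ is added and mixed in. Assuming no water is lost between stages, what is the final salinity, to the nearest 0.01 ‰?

7.55 ‰

Conserving salt mass:
Initial salt = 5,390×12.5 = 67,375
After stage 1: salt = 67,375 + 2,090×2.6 = 72,809; volume = 7,480 m³; S = 9.734 ‰
After stage 2: salt = 72,809 + 3,680×3.1 = 84,217; volume = 11,160 m³
S = 84,217 / 11,160 = 7.5463 ‰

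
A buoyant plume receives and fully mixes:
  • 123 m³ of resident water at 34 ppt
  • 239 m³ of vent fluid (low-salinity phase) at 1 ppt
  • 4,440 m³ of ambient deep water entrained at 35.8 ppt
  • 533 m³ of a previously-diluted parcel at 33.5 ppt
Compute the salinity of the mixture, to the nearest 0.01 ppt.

By conservation of dissolved salt,
salt = 123×34 + 239×1 + 4,440×35.8 + 533×33.5 = 4,182 + 239 + 158,952 + 17,855.5 = 181,228.5
volume = 123 + 239 + 4,440 + 533 = 5,335 m³
S = 181,228.5 / 5,335 = 33.9697 ppt

33.97 ppt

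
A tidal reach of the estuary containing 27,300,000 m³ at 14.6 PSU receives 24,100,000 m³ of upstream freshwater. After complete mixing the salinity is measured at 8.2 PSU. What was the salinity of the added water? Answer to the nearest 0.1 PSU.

1.0 PSU

Salt balance: 27,300,000×14.6 + 24,100,000×S = 51,400,000×8.2
398,580,000 + 24,100,000·S = 421,480,000
S = (421,480,000 − 398,580,000) / 24,100,000 = 0.9502 PSU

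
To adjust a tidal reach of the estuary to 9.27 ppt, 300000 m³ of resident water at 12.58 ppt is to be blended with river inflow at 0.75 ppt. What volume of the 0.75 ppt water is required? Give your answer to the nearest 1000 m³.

117000 m³

Salt balance: 300,000×12.58 + V×0.75 = (300,000+V)×9.27
3,774,000 + 0.75V = 2,781,000 + 9.27V
993,000 = 8.52V
V = 116,549.3 m³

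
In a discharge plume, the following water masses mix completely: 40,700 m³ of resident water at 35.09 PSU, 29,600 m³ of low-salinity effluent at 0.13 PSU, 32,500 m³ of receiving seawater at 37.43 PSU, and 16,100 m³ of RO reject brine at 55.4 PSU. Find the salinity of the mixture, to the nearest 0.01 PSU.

29.78 PSU

By conservation of dissolved salt,
salt = 40,700×35.09 + 29,600×0.13 + 32,500×37.43 + 16,100×55.4 = 1,428,163 + 3,848 + 1,216,475 + 891,940 = 3,540,426
volume = 40,700 + 29,600 + 32,500 + 16,100 = 118,900 m³
S = 3,540,426 / 118,900 = 29.7765 PSU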